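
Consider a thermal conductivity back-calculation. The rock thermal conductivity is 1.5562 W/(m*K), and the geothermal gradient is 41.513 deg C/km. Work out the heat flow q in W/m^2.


q = k * grad / 1000
q = 1.5562 * 41.513 / 1000
q = 0.064603 W/m^2


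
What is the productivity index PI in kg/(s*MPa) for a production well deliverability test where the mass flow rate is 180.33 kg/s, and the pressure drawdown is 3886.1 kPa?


PI = mdot * 1000 / dP
PI = 180.33 * 1000 / 3886.1
PI = 46.404 kg/(s*MPa)


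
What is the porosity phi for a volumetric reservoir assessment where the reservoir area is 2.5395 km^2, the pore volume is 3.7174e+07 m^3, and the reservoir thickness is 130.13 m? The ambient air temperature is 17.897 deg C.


phi = Vp / (A * 1e6 * hr)
phi = 3.7174e+07 / (2.5395 * 1e6 * 130.13)
phi = 0.11249


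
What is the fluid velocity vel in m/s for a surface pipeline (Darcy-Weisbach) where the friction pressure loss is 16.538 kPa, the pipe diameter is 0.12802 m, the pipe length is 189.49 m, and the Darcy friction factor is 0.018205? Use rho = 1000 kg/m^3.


vel = sqrt(dP*1000*2*D / (f*L*rho))
vel = sqrt(16.538*1000*2*0.12802 / (0.018205*189.49*1000))
vel = 1.1079 m/s


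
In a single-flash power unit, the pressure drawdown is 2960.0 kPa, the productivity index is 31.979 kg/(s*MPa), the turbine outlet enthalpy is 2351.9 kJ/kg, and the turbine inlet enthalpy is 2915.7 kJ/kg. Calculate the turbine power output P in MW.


Step 1: mdot = PI * dP / 1000 = 31.979 * 2960.0 / 1000 = 94.65784 kg/s
Step 2: P = mdot*(h_in - h_out)/1000 = 94.65784*(2915.7 - 2351.9)/1000 = 53.368 MW
P = 53.368 MW


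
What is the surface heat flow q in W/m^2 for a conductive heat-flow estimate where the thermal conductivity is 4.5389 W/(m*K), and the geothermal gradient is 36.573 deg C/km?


q = k * grad / 1000
q = 4.5389 * 36.573 / 1000
q = 0.16600 W/m^2


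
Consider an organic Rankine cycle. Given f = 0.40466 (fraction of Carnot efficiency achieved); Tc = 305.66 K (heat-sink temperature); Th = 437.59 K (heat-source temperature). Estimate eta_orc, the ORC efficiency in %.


eta_orc = (1 - Tc/Th) * f * 100
eta_orc = (1 - 305.66/437.59) * 0.40466 * 100
eta_orc = 12.200 %


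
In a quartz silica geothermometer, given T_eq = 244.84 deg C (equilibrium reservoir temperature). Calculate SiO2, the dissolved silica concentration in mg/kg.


SiO2 = 10^(5.19 - 1309/(T_eq + 273.15))
SiO2 = 10^(5.19 - 1309/(244.84 + 273.15))
SiO2 = 460.18 mg/kg


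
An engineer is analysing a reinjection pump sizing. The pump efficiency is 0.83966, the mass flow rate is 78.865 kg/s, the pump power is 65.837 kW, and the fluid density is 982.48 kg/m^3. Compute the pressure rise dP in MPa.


dP = P_pump * rho * eta / mdot
dP = 65.837 * 982.48 * 0.83966 / 78.865
dP = 688.6728 kPa
Convert: 688.6728 kPa * 0.001 = 0.68867 MPa
dP = 0.68867 MPa


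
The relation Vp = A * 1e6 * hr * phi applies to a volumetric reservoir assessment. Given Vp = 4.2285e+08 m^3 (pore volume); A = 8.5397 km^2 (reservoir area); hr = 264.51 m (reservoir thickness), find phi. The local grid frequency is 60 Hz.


phi = Vp / (A * 1e6 * hr)
phi = 4.2285e+08 / (8.5397 * 1e6 * 264.51)
phi = 0.18720


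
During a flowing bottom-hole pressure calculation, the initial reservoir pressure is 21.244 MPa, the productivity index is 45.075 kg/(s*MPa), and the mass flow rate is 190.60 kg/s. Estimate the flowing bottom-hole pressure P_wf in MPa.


P_wf = P_i - mdot / PI
P_wf = 21.244 - 190.60 / 45.075
P_wf = 17.015 MPa


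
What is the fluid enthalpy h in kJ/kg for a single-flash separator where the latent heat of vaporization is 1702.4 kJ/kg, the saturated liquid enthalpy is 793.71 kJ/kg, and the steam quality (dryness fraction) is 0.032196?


h = hf + x * hfg
h = 793.71 + 0.032196 * 1702.4
h = 848.52 kJ/kg


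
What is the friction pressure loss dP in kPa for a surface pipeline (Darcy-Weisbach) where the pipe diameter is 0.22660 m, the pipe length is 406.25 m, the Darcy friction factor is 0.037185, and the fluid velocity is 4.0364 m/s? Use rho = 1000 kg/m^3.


dP = f * (L/D) * (rho*vel^2/2) / 1000
dP = 0.037185 * (406.25/0.22660) * (1000*4.0364^2/2) / 1000
dP = 543.07 kPa


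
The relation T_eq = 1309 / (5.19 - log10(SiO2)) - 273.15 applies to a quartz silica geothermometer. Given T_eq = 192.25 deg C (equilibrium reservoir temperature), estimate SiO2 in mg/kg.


SiO2 = 10^(5.19 - 1309/(T_eq + 273.15))
SiO2 = 10^(5.19 - 1309/(192.25 + 273.15))
SiO2 = 238.43 mg/kg


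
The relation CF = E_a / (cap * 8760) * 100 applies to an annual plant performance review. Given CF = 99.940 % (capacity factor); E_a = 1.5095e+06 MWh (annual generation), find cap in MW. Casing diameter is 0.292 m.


cap = E_a / (CF/100 * 8760)
cap = 1.5095e+06 / (99.940/100 * 8760)
cap = 172.42 MW


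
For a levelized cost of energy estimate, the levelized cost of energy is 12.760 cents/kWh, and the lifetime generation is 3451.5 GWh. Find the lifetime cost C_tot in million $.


C_tot = LCOE / 100 * E_tot
C_tot = 12.760 / 100 * 3451.5
C_tot = 440.41 million $


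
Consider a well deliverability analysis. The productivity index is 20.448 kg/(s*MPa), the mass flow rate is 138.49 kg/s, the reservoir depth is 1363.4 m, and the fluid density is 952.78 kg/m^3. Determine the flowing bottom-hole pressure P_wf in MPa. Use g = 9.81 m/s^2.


Step 1: P_i = rho*g*h/1e6 = 952.78*9.81*1363.4/1e6 = 12.74339 MPa
Step 2: P_wf = P_i - mdot/PI = 12.74339 - 138.49/20.448 = 5.9706 MPa
P_wf = 5.9706 MPa


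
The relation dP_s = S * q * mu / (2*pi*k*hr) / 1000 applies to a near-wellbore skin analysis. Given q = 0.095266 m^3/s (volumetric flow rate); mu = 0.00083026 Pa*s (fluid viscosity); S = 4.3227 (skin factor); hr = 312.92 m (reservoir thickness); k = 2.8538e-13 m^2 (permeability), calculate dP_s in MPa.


dP_s = S * q * mu / (2*pi*k*hr) / 1000
dP_s = 4.3227 * 0.095266 * 0.00083026 / (2*pi*2.8538e-13*312.92) / 1000
dP_s = 609.3551 kPa
Convert: 609.3551 kPa * 0.001 = 0.60936 MPa
dP_s = 0.60936 MPa


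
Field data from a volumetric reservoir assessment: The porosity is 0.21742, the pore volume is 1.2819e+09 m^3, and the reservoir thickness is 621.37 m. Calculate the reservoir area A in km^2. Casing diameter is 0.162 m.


A = Vp / (1e6 * hr * phi)
A = 1.2819e+09 / (1e6 * 621.37 * 0.21742)
A = 9.4886 km^2


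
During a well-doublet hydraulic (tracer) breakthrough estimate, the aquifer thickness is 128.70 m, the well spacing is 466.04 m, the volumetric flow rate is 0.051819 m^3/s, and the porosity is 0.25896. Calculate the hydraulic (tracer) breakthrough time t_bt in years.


t_bt = pi * hr * phi * L^2 / (3 * Qv) / (365.25*86400)
t_bt = pi * 128.70 * 0.25896 * 466.04^2 / (3 * 0.051819) / (365.25*86400)
t_bt = 4.6355 years


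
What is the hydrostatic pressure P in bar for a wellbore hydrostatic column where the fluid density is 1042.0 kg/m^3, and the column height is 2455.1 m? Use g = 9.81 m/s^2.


P = rho * g * h / 1e6
P = 1042.0 * 9.81 * 2455.1 / 1e6
P = 25.09608 MPa
Convert: 25.09608 MPa * 10.0 = 250.96 bar
P = 250.96 bar


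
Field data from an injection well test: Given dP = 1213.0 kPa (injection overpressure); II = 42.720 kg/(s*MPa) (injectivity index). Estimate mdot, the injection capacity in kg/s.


mdot = II * dP / 1000
mdot = 42.720 * 1213.0 / 1000
mdot = 51.819 kg/s


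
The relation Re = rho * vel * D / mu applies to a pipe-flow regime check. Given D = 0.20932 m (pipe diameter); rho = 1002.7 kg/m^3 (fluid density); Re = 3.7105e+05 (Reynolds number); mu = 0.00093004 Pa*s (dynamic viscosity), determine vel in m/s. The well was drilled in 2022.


vel = Re * mu / (rho * D)
vel = 3.7105e+05 * 0.00093004 / (1002.7 * 0.20932)
vel = 1.6442 m/s


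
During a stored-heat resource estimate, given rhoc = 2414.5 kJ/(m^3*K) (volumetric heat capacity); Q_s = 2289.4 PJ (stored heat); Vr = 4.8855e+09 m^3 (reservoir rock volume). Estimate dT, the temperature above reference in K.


dT = Q_s * 1e12 / (Vr * rhoc)
dT = 2289.4 * 1e12 / (4.8855e+09 * 2414.5)
dT = 194.08 K


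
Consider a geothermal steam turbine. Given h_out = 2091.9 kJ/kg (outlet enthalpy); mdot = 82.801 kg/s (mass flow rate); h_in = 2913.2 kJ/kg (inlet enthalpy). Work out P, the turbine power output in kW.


P = mdot * (h_in - h_out) / 1000
P = 82.801 * (2913.2 - 2091.9) / 1000
P = 68.00446 MW
Convert: 68.00446 MW * 1000.0 = 68004 kW
P = 68004 kW


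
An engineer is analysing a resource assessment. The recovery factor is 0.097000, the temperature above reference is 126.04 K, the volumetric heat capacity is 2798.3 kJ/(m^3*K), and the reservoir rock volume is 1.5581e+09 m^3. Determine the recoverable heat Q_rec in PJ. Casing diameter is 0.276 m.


Step 1: Q_s = Vr*rhoc*dT/1e12 = 1.5581e+09*2798.3*126.04/1e12 = 549.5383 PJ
Step 2: Q_rec = Q_s * RF = 549.5383 * 0.097 = 53.305 PJ
Q_rec = 53.305 PJ


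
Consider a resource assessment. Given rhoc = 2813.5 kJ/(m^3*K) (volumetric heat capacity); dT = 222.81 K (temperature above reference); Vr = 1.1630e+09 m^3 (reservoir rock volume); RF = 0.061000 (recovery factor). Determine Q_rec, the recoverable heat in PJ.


Step 1: Q_s = Vr*rhoc*dT/1e12 = 1.1630e+09*2813.5*222.81/1e12 = 729.0567 PJ
Step 2: Q_rec = Q_s * RF = 729.0567 * 0.061 = 44.472 PJ
Q_rec = 44.472 PJ


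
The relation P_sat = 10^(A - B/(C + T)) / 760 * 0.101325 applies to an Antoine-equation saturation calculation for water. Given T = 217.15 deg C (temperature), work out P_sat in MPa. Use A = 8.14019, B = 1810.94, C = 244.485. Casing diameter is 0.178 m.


P_sat = 10^(A - B/(C + T)) / 760 * 0.101325
P_sat = 10^(8.14019 - 1810.94/(244.485 + 217.15)) / 760 * 0.101325
P_sat = 2.1989 MPa


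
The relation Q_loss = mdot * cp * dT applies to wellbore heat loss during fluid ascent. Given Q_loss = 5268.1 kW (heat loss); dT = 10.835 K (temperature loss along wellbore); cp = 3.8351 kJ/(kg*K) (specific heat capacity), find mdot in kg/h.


mdot = Q_loss / (cp * dT)
mdot = 5268.1 / (3.8351 * 10.835)
mdot = 126.7793 kg/s
Convert: 126.7793 kg/s * 3600.0 = 4.5641e+05 kg/h
mdot = 4.5641e+05 kg/h


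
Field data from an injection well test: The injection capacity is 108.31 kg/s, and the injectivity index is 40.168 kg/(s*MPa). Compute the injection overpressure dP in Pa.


dP = mdot * 1000 / II
dP = 108.31 * 1000 / 40.168
dP = 2696.425 kPa
Convert: 2696.425 kPa * 1000.0 = 2.6964e+06 Pa
dP = 2.6964e+06 Pa


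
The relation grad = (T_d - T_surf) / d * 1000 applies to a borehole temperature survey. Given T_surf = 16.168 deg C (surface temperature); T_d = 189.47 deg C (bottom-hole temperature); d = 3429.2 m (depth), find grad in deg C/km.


grad = (T_d - T_surf) / d * 1000
grad = (189.47 - 16.168) / 3429.2 * 1000
grad = 50.537 deg C/km


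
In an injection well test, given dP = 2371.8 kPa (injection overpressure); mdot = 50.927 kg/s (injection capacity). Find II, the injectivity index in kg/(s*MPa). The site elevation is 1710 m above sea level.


II = mdot * 1000 / dP
II = 50.927 * 1000 / 2371.8
II = 21.472 kg/(s*MPa)


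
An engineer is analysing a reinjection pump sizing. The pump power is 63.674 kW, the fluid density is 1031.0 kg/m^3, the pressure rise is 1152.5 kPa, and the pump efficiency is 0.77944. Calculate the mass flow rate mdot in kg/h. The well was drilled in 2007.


mdot = P_pump * rho * eta / dP
mdot = 63.674 * 1031.0 * 0.77944 / 1152.5
mdot = 44.39791 kg/s
Convert: 44.39791 kg/s * 3600.0 = 1.5983e+05 kg/h
mdot = 1.5983e+05 kg/h


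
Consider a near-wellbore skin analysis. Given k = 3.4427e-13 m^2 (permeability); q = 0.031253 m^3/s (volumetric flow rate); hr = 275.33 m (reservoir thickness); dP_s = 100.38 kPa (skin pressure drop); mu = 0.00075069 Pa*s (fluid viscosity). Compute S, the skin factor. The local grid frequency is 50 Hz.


S = dP_s * 1000 * 2*pi*k*hr / (q*mu)
S = 100.38 * 1000 * 2*pi*3.4427e-13*275.33 / (0.031253*0.00075069)
S = 2.5482


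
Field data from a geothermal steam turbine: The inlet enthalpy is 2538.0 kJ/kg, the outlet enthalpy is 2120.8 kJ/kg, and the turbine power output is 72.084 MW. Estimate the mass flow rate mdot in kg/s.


mdot = P * 1000 / (h_in - h_out)
mdot = 72.084 * 1000 / (2538.0 - 2120.8)
mdot = 172.78 kg/s


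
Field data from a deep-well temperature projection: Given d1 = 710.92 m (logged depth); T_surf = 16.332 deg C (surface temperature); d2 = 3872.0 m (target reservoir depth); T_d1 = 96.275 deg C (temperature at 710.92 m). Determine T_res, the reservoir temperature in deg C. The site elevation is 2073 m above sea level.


Step 1: grad = (T_d1 - T_surf)/d1 * 1000 = (96.275 - 16.332)/710.92 * 1000 = 112.4501 deg C/km
Step 2: T_res = T_surf + grad*d2/1000 = 16.332 + 112.4501*3872.0/1000 = 451.74 deg C
T_res = 451.74 deg C


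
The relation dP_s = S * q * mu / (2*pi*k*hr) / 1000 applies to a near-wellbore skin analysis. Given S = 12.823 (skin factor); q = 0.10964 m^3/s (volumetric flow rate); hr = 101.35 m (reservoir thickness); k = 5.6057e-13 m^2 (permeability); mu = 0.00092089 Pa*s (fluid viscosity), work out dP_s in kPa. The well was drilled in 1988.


dP_s = S * q * mu / (2*pi*k*hr) / 1000
dP_s = 12.823 * 0.10964 * 0.00092089 / (2*pi*5.6057e-13*101.35) / 1000
dP_s = 3626.9 kPa


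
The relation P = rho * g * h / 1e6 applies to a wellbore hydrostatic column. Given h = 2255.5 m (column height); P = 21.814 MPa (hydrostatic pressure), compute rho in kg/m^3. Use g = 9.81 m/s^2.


rho = P * 1e6 / (g * h)
rho = 21.814 * 1e6 / (9.81 * 2255.5)
rho = 985.88 kg/m^3


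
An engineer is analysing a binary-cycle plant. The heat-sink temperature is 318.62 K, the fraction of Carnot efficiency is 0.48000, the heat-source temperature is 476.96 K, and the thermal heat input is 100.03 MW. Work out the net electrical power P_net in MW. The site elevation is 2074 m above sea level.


Step 1: eta = (1 - Tc/Th)*f = (1 - 318.62/476.96)*0.48 = 0.1593492
Step 2: P_net = eta * Q_in = 0.1593492 * 100.03 = 15.940 MW
P_net = 15.940 MW


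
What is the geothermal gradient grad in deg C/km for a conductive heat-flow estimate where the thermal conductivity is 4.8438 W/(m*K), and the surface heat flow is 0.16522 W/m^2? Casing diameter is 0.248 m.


grad = q * 1000 / k
grad = 0.16522 * 1000 / 4.8438
grad = 34.110 deg C/km


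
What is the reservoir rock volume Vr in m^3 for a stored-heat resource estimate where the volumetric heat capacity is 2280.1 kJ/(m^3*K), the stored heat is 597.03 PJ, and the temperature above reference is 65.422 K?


Vr = Q_s * 1e12 / (rhoc * dT)
Vr = 597.03 * 1e12 / (2280.1 * 65.422)
Vr = 4.0024e+09 m^3


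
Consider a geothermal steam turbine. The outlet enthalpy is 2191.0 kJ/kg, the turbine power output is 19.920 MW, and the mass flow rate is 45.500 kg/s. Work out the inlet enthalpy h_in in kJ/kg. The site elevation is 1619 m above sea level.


h_in = h_out + P * 1000 / mdot
h_in = 2191.0 + 19.920 * 1000 / 45.500
h_in = 2628.8 kJ/kg


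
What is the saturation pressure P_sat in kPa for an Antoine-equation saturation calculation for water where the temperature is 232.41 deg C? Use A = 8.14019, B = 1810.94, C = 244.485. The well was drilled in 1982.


P_sat = 10^(A - B/(C + T)) / 760 * 0.101325
P_sat = 10^(8.14019 - 1810.94/(244.485 + 232.41)) / 760 * 0.101325
P_sat = 2.935873 MPa
Convert: 2.935873 MPa * 1000.0 = 2935.9 kPa
P_sat = 2935.9 kPa


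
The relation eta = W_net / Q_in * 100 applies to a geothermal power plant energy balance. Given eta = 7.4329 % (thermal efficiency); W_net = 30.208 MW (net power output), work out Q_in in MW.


Q_in = W_net / (eta / 100)
Q_in = 30.208 / (7.4329 / 100)
Q_in = 406.41 MW


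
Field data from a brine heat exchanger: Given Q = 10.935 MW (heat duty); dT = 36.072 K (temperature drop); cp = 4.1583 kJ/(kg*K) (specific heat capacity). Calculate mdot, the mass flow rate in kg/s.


mdot = Q * 1000 / (cp * dT)
mdot = 10.935 * 1000 / (4.1583 * 36.072)
mdot = 72.901 kg/s


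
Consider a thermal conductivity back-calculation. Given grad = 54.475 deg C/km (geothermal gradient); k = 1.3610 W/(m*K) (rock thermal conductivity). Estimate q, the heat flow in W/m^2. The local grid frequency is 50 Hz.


q = k * grad / 1000
q = 1.3610 * 54.475 / 1000
q = 0.074140 W/m^2


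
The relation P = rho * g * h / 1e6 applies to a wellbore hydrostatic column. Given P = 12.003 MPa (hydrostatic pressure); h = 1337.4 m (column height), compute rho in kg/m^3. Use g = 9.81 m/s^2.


rho = P * 1e6 / (g * h)
rho = 12.003 * 1e6 / (9.81 * 1337.4)
rho = 914.87 kg/m^3


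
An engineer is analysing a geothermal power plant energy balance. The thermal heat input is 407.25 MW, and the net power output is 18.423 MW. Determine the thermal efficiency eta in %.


eta = W_net / Q_in * 100
eta = 18.423 / 407.25 * 100
eta = 4.5238 %


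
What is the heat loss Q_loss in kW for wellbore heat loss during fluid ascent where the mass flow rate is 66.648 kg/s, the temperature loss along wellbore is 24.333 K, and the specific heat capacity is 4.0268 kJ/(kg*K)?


Q_loss = mdot * cp * dT
Q_loss = 66.648 * 4.0268 * 24.333
Q_loss = 6530.4 kW


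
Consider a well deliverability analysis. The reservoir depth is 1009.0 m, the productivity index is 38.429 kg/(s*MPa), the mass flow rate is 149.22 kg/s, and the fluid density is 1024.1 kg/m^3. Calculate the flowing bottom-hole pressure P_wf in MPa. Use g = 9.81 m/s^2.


Step 1: P_i = rho*g*h/1e6 = 1024.1*9.81*1009.0/1e6 = 10.13684 MPa
Step 2: P_wf = P_i - mdot/PI = 10.13684 - 149.22/38.429 = 6.2538 MPa
P_wf = 6.2538 MPa


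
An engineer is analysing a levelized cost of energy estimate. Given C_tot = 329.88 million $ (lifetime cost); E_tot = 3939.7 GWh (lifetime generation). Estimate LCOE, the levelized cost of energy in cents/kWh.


LCOE = C_tot / E_tot * 100
LCOE = 329.88 / 3939.7 * 100
LCOE = 8.3732 cents/kWh


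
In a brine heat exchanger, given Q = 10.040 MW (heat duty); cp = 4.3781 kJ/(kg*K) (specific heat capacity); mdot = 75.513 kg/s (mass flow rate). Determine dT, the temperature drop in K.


dT = Q * 1000 / (mdot * cp)
dT = 10.040 * 1000 / (75.513 * 4.3781)
dT = 30.369 K


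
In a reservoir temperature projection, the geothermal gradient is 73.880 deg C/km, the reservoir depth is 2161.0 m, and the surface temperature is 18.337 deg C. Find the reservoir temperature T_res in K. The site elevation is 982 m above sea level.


T_res = T_surf + grad * d / 1000
T_res = 18.337 + 73.880 * 2161.0 / 1000
T_res = 177.9917 deg C
Convert to K: 177.9917 + 273.15 = 451.14 K
T_res = 451.14 K


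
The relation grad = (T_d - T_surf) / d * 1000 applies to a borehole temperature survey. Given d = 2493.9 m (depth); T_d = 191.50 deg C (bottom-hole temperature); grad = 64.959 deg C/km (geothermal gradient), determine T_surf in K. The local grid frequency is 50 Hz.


T_surf = T_d - grad * d / 1000
T_surf = 191.50 - 64.959 * 2493.9 / 1000
T_surf = 29.49875 deg C
Convert to K: 29.49875 + 273.15 = 302.65 K
T_surf = 302.65 K


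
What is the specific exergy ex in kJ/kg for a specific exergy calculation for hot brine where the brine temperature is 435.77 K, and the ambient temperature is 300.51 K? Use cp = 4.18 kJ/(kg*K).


ex = cp * ((T_b - T_0) - T_0 * ln(T_b/T_0))
ex = 4.18 * ((435.77 - 300.51) - 300.51 * ln(435.77/300.51))
ex = 98.566 kJ/kg


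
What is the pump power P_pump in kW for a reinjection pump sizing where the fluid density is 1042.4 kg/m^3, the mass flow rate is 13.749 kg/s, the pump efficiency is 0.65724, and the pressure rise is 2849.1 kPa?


P_pump = mdot * dP / (rho * eta)
P_pump = 13.749 * 2849.1 / (1042.4 * 0.65724)
P_pump = 57.177 kW


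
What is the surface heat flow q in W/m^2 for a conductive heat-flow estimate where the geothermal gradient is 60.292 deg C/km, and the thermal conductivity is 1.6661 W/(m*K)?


q = k * grad / 1000
q = 1.6661 * 60.292 / 1000
q = 0.10045 W/m^2


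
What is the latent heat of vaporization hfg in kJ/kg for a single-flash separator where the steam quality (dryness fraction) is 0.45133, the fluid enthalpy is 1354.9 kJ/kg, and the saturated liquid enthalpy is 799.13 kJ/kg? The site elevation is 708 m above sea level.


hfg = (h - hf) / x
hfg = (1354.9 - 799.13) / 0.45133
hfg = 1231.4 kJ/kg


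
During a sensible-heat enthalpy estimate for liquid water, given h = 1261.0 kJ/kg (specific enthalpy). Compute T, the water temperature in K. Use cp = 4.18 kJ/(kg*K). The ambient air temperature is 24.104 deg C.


T = h / cp
T = 1261.0 / 4.18
T = 301.6746 deg C
Convert to K: 301.6746 + 273.15 = 574.82 K
T = 574.82 K


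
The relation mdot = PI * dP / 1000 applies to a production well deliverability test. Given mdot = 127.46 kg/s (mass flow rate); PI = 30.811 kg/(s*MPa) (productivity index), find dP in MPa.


dP = mdot * 1000 / PI
dP = 127.46 * 1000 / 30.811
dP = 4136.834 kPa
Convert: 4136.834 kPa * 0.001 = 4.1368 MPa
dP = 4.1368 MPa


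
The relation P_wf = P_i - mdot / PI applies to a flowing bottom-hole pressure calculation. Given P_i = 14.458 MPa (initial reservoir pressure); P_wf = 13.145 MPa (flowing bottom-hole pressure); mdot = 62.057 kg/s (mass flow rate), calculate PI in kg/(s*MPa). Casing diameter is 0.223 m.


PI = mdot / (P_i - P_wf)
PI = 62.057 / (14.458 - 13.145)
PI = 47.264 kg/(s*MPa)


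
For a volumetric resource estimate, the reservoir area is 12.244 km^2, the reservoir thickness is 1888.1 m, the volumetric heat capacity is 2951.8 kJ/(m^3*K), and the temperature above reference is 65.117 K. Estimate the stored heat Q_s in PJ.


Step 1: Vr = A*1e6*hr = 12.244*1e6*1888.1 = 2.311790e+10 m^3
Step 2: Q_s = Vr*rhoc*dT/1e12 = 2.311790e+10*2951.8*65.117/1e12 = 4443.5 PJ
Q_s = 4443.5 PJ


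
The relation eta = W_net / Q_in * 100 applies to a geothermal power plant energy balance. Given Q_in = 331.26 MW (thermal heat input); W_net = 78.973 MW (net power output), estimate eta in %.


eta = W_net / Q_in * 100
eta = 78.973 / 331.26 * 100
eta = 23.840 %


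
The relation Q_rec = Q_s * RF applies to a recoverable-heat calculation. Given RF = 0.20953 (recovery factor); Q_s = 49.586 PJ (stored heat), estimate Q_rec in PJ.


Q_rec = Q_s * RF
Q_rec = 49.586 * 0.20953
Q_rec = 10.390 PJ


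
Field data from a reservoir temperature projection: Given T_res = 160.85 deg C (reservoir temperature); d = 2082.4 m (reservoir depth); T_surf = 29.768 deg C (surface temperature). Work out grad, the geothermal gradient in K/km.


grad = (T_res - T_surf) / d * 1000
grad = (160.85 - 29.768) / 2082.4 * 1000
grad = 62.94756 deg C/km
Convert: 62.94756 deg C/km * 1.0 = 62.948 K/km
grad = 62.948 K/km


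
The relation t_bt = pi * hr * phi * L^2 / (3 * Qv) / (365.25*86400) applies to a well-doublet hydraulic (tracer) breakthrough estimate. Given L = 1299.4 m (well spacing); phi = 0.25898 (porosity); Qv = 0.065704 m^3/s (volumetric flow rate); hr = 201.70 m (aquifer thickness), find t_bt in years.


t_bt = pi * hr * phi * L^2 / (3 * Qv) / (365.25*86400)
t_bt = pi * 201.70 * 0.25898 * 1299.4^2 / (3 * 0.065704) / (365.25*86400)
t_bt = 44.544 years


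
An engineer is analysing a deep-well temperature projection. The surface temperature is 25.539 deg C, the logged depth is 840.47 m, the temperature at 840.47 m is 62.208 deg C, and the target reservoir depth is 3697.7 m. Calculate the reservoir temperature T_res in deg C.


Step 1: grad = (T_d1 - T_surf)/d1 * 1000 = (62.208 - 25.539)/840.47 * 1000 = 43.62916 deg C/km
Step 2: T_res = T_surf + grad*d2/1000 = 25.539 + 43.62916*3697.7/1000 = 186.87 deg C
T_res = 186.87 deg C


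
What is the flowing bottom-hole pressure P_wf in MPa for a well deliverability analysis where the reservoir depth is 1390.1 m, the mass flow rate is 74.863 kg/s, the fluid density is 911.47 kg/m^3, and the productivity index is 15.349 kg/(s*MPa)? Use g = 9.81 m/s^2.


Step 1: P_i = rho*g*h/1e6 = 911.47*9.81*1390.1/1e6 = 12.42961 MPa
Step 2: P_wf = P_i - mdot/PI = 12.42961 - 74.863/15.349 = 7.5522 MPa
P_wf = 7.5522 MPa


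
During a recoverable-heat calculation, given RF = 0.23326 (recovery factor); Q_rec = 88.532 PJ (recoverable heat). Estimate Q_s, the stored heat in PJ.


Q_s = Q_rec / RF
Q_s = 88.532 / 0.23326
Q_s = 379.54 PJ


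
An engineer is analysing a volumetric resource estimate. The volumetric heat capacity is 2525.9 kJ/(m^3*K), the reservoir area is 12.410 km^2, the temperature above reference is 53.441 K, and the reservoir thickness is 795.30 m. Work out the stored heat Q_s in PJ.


Step 1: Vr = A*1e6*hr = 12.41*1e6*795.3 = 9.869673e+09 m^3
Step 2: Q_s = Vr*rhoc*dT/1e12 = 9.869673e+09*2525.9*53.441/1e12 = 1332.3 PJ
Q_s = 1332.3 PJ


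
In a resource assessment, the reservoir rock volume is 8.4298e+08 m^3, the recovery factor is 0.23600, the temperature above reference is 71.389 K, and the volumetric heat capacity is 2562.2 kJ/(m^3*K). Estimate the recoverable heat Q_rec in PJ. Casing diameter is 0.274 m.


Step 1: Q_s = Vr*rhoc*dT/1e12 = 8.4298e+08*2562.2*71.389/1e12 = 154.1919 PJ
Step 2: Q_rec = Q_s * RF = 154.1919 * 0.236 = 36.389 PJ
Q_rec = 36.389 PJ


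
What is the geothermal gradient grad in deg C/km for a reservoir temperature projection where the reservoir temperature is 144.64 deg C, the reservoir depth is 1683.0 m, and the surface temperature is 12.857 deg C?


grad = (T_res - T_surf) / d * 1000
grad = (144.64 - 12.857) / 1683.0 * 1000
grad = 78.302 deg C/km


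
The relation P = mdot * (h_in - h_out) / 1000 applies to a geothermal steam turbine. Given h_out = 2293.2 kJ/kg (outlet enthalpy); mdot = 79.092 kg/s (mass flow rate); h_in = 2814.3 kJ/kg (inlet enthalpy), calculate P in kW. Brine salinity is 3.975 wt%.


P = mdot * (h_in - h_out) / 1000
P = 79.092 * (2814.3 - 2293.2) / 1000
P = 41.21484 MW
Convert: 41.21484 MW * 1000.0 = 41215 kW
P = 41215 kW


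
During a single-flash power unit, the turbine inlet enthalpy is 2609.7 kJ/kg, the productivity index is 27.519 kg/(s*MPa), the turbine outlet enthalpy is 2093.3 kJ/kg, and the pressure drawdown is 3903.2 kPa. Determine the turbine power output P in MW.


Step 1: mdot = PI * dP / 1000 = 27.519 * 3903.2 / 1000 = 107.4122 kg/s
Step 2: P = mdot*(h_in - h_out)/1000 = 107.4122*(2609.7 - 2093.3)/1000 = 55.468 MW
P = 55.468 MW


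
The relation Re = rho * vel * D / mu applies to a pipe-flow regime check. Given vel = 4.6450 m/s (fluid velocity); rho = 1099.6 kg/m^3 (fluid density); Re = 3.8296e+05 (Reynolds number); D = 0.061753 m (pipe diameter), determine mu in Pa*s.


mu = rho * vel * D / Re
mu = 1099.6 * 4.6450 * 0.061753 / 3.8296e+05
mu = 0.00082362 Pa*s


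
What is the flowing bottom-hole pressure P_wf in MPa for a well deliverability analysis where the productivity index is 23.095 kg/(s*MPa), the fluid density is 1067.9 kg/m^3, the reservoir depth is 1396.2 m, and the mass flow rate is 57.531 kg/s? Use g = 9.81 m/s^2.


Step 1: P_i = rho*g*h/1e6 = 1067.9*9.81*1396.2/1e6 = 14.62673 MPa
Step 2: P_wf = P_i - mdot/PI = 14.62673 - 57.531/23.095 = 12.136 MPa
P_wf = 12.136 MPa


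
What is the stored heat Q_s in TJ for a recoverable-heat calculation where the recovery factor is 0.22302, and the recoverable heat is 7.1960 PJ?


Q_s = Q_rec / RF
Q_s = 7.1960 / 0.22302
Q_s = 32.26616 PJ
Convert: 32.26616 PJ * 1000.0 = 32266 TJ
Q_s = 32266 TJ


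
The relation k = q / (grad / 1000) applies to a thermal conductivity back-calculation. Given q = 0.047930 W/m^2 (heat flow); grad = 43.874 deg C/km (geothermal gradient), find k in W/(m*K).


k = q / (grad / 1000)
k = 0.047930 / (43.874 / 1000)
k = 1.0924 W/(m*K)


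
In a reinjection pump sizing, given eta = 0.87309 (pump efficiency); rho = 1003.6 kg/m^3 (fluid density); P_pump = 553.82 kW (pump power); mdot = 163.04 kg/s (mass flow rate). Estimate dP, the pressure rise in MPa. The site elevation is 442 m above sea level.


dP = P_pump * rho * eta / mdot
dP = 553.82 * 1003.6 * 0.87309 / 163.04
dP = 2976.419 kPa
Convert: 2976.419 kPa * 0.001 = 2.9764 MPa
dP = 2.9764 MPa


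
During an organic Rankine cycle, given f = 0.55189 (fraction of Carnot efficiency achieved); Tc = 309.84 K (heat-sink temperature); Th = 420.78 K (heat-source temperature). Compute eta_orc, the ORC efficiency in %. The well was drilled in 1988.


eta_orc = (1 - Tc/Th) * f * 100
eta_orc = (1 - 309.84/420.78) * 0.55189 * 100
eta_orc = 14.551 %


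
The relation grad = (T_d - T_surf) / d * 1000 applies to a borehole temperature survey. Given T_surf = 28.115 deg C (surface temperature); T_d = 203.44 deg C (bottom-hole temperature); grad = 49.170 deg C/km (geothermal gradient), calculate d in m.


d = (T_d - T_surf) / grad * 1000
d = (203.44 - 28.115) / 49.170 * 1000
d = 3565.7 m


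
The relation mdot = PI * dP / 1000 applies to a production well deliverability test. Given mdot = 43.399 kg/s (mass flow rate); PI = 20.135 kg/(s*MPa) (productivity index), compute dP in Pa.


dP = mdot * 1000 / PI
dP = 43.399 * 1000 / 20.135
dP = 2155.401 kPa
Convert: 2155.401 kPa * 1000.0 = 2.1554e+06 Pa
dP = 2.1554e+06 Pa


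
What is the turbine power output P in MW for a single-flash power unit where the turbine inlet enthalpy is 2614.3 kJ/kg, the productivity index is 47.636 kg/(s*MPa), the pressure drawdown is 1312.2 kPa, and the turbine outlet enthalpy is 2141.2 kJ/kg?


Step 1: mdot = PI * dP / 1000 = 47.636 * 1312.2 / 1000 = 62.50796 kg/s
Step 2: P = mdot*(h_in - h_out)/1000 = 62.50796*(2614.3 - 2141.2)/1000 = 29.573 MW
P = 29.573 MW


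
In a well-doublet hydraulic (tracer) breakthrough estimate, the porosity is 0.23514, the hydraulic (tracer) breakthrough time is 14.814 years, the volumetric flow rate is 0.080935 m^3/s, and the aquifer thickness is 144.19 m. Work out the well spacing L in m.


L = sqrt(t_bt*365.25*86400*3*Qv / (pi*hr*phi))
L = sqrt(14.814*365.25*86400*3*0.080935 / (pi*144.19*0.23514))
L = 1032.3 m


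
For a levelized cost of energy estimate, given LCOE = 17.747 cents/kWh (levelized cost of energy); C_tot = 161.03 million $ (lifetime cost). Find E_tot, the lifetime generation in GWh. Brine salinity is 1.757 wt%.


E_tot = C_tot / LCOE * 100
E_tot = 161.03 / 17.747 * 100
E_tot = 907.36 GWh


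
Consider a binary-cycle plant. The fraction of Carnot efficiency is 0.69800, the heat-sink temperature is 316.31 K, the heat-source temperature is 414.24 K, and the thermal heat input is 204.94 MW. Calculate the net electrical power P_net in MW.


Step 1: eta = (1 - Tc/Th)*f = (1 - 316.31/414.24)*0.698 = 0.1650134
Step 2: P_net = eta * Q_in = 0.1650134 * 204.94 = 33.818 MW
P_net = 33.818 MW


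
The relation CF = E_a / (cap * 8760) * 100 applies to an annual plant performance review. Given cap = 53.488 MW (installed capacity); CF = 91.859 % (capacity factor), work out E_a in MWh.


E_a = CF / 100 * cap * 8760
E_a = 91.859 / 100 * 53.488 * 8760
E_a = 4.3041e+05 MWh


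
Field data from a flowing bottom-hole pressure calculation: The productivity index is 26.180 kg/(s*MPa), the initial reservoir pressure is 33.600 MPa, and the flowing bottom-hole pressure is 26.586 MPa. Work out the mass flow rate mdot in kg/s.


mdot = (P_i - P_wf) * PI
mdot = (33.600 - 26.586) * 26.180
mdot = 183.63 kg/s


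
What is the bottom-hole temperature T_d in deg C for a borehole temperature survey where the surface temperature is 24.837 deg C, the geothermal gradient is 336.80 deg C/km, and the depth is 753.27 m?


T_d = T_surf + grad * d / 1000
T_d = 24.837 + 336.80 * 753.27 / 1000
T_d = 278.54 deg C


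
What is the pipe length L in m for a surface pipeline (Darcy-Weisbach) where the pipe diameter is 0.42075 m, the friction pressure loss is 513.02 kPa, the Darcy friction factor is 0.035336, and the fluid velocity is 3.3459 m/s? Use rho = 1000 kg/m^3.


L = dP*1000*D / (f*rho*vel^2/2)
L = 513.02*1000*0.42075 / (0.035336*1000*3.3459^2/2)
L = 1091.3 m


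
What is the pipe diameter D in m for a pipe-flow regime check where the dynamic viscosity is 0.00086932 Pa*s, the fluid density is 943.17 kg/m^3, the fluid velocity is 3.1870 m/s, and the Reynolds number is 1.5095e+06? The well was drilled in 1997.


D = Re * mu / (rho * vel)
D = 1.5095e+06 * 0.00086932 / (943.17 * 3.1870)
D = 0.43656 m


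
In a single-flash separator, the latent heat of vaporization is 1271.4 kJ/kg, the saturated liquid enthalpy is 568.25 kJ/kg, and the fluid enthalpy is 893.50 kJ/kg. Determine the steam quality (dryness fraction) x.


x = (h - hf) / hfg
x = (893.50 - 568.25) / 1271.4
x = 0.25582


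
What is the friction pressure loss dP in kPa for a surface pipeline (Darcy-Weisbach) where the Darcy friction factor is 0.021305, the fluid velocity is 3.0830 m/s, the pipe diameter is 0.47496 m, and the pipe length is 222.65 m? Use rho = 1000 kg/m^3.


dP = f * (L/D) * (rho*vel^2/2) / 1000
dP = 0.021305 * (222.65/0.47496) * (1000*3.0830^2/2) / 1000
dP = 47.464 kPa


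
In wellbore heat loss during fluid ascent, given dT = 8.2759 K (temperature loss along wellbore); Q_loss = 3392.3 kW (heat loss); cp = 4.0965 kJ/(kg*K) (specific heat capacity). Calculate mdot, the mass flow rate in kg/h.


mdot = Q_loss / (cp * dT)
mdot = 3392.3 / (4.0965 * 8.2759)
mdot = 100.0613 kg/s
Convert: 100.0613 kg/s * 3600.0 = 3.6022e+05 kg/h
mdot = 3.6022e+05 kg/h


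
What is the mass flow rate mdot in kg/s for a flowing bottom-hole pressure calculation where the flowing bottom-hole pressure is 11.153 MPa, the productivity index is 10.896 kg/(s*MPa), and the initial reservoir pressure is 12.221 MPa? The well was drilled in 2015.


mdot = (P_i - P_wf) * PI
mdot = (12.221 - 11.153) * 10.896
mdot = 11.637 kg/s


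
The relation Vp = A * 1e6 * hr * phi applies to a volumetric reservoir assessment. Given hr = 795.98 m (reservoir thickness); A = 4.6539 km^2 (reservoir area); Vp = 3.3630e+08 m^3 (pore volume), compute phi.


phi = Vp / (A * 1e6 * hr)
phi = 3.3630e+08 / (4.6539 * 1e6 * 795.98)
phi = 0.090784


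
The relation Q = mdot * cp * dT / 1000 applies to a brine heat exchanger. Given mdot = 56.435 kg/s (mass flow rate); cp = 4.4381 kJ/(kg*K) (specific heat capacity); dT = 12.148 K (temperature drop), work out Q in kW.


Q = mdot * cp * dT / 1000
Q = 56.435 * 4.4381 * 12.148 / 1000
Q = 3.042639 MW
Convert: 3.042639 MW * 1000.0 = 3042.6 kW
Q = 3042.6 kW


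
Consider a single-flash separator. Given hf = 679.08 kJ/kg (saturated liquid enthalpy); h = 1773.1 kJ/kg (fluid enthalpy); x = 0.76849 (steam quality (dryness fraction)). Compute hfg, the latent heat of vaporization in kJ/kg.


hfg = (h - hf) / x
hfg = (1773.1 - 679.08) / 0.76849
hfg = 1423.6 kJ/kg


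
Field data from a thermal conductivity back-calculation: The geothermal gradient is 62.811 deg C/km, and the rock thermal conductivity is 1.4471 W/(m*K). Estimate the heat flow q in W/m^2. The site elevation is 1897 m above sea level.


q = k * grad / 1000
q = 1.4471 * 62.811 / 1000
q = 0.090894 W/m^2


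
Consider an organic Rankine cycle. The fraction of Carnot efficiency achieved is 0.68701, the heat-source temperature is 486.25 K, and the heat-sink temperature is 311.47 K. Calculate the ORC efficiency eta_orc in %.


eta_orc = (1 - Tc/Th) * f * 100
eta_orc = (1 - 311.47/486.25) * 0.68701 * 100
eta_orc = 24.694 %


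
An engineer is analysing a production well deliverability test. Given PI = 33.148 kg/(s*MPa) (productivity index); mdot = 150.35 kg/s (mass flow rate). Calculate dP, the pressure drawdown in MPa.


dP = mdot * 1000 / PI
dP = 150.35 * 1000 / 33.148
dP = 4535.719 kPa
Convert: 4535.719 kPa * 0.001 = 4.5357 MPa
dP = 4.5357 MPa


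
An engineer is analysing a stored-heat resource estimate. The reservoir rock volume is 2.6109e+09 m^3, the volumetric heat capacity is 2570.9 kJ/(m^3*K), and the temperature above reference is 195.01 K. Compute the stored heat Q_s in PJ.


Q_s = Vr * rhoc * dT / 1e12
Q_s = 2.6109e+09 * 2570.9 * 195.01 / 1e12
Q_s = 1309.0 PJ


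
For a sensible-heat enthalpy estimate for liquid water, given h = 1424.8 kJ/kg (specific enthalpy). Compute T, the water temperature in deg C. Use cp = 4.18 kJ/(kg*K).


T = h / cp
T = 1424.8 / 4.18
T = 340.86 deg C


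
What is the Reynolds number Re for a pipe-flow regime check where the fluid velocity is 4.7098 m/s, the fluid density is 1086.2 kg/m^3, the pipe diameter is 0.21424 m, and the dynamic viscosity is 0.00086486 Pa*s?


Re = rho * vel * D / mu
Re = 1086.2 * 4.7098 * 0.21424 / 0.00086486
Re = 1.2673e+06


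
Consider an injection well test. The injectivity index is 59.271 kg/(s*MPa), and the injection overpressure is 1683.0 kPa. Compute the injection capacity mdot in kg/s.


mdot = II * dP / 1000
mdot = 59.271 * 1683.0 / 1000
mdot = 99.753 kg/s


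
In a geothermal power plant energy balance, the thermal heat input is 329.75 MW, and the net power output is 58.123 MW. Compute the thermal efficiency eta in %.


eta = W_net / Q_in * 100
eta = 58.123 / 329.75 * 100
eta = 17.626 %


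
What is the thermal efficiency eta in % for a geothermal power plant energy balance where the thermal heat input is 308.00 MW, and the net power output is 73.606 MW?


eta = W_net / Q_in * 100
eta = 73.606 / 308.00 * 100
eta = 23.898 %


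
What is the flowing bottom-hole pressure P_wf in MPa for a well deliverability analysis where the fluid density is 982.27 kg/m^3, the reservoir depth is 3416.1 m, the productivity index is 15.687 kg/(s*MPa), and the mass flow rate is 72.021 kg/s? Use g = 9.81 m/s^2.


Step 1: P_i = rho*g*h/1e6 = 982.27*9.81*3416.1/1e6 = 32.91777 MPa
Step 2: P_wf = P_i - mdot/PI = 32.91777 - 72.021/15.687 = 28.327 MPa
P_wf = 28.327 MPa


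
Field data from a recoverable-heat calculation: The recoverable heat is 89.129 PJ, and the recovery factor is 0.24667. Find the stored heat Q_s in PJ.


Q_s = Q_rec / RF
Q_s = 89.129 / 0.24667
Q_s = 361.33 PJ


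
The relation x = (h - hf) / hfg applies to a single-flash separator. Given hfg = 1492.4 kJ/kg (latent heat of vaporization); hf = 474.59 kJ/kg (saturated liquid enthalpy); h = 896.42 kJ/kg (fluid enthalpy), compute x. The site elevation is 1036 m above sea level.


x = (h - hf) / hfg
x = (896.42 - 474.59) / 1492.4
x = 0.28265


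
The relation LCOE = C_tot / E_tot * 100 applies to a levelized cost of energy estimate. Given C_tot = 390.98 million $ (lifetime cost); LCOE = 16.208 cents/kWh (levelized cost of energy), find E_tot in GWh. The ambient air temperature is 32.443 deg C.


E_tot = C_tot / LCOE * 100
E_tot = 390.98 / 16.208 * 100
E_tot = 2412.3 GWh


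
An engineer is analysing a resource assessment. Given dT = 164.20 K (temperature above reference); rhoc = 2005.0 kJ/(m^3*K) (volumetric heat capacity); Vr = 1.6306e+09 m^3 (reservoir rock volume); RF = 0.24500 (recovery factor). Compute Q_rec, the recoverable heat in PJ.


Step 1: Q_s = Vr*rhoc*dT/1e12 = 1.6306e+09*2005.0*164.2/1e12 = 536.8278 PJ
Step 2: Q_rec = Q_s * RF = 536.8278 * 0.245 = 131.52 PJ
Q_rec = 131.52 PJ


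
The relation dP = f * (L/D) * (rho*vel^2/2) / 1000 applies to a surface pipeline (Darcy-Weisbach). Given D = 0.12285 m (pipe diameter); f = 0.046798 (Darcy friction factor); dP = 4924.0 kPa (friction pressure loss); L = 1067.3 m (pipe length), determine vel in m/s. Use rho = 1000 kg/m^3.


vel = sqrt(dP*1000*2*D / (f*L*rho))
vel = sqrt(4924.0*1000*2*0.12285 / (0.046798*1067.3*1000))
vel = 4.9216 m/s


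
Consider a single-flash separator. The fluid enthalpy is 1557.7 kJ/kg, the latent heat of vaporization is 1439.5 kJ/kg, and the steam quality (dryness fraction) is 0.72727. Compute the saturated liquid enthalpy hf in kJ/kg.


hf = h - x * hfg
hf = 1557.7 - 0.72727 * 1439.5
hf = 510.79 kJ/kg


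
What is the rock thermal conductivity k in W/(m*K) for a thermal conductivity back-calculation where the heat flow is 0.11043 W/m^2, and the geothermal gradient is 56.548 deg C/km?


k = q / (grad / 1000)
k = 0.11043 / (56.548 / 1000)
k = 1.9529 W/(m*K)


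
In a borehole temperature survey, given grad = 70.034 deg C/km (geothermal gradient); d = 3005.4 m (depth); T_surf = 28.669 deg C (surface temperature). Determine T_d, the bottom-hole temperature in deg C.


T_d = T_surf + grad * d / 1000
T_d = 28.669 + 70.034 * 3005.4 / 1000
T_d = 239.15 deg C
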